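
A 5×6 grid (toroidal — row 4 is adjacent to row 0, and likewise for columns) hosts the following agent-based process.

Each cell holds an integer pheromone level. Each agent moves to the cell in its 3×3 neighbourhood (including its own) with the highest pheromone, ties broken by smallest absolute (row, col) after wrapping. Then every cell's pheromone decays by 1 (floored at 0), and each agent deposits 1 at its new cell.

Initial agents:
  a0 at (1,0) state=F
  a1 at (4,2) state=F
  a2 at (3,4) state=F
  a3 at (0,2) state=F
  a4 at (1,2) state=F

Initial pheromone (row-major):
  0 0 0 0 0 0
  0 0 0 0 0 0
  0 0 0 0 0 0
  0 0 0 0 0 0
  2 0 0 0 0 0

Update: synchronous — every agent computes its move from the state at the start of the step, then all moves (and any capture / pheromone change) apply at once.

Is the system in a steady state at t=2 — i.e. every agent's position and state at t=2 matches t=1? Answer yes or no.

no

t=1: a0@(0,0) a1@(0,1) a2@(2,3) a3@(0,1) a4@(0,1) | pheromone: 1 3 0 0 0 0 / 0 0 0 0 0 0 / 0 0 0 1 0 0 / 0 0 0 0 0 0 / 1 0 0 0 0 0
t=2: a0@(0,1) a1@(0,1) a2@(2,3) a3@(0,1) a4@(0,1) | pheromone: 0 6 0 0 0 0 / 0 0 0 0 0 0 / 0 0 0 1 0 0 / 0 0 0 0 0 0 / 0 0 0 0 0 0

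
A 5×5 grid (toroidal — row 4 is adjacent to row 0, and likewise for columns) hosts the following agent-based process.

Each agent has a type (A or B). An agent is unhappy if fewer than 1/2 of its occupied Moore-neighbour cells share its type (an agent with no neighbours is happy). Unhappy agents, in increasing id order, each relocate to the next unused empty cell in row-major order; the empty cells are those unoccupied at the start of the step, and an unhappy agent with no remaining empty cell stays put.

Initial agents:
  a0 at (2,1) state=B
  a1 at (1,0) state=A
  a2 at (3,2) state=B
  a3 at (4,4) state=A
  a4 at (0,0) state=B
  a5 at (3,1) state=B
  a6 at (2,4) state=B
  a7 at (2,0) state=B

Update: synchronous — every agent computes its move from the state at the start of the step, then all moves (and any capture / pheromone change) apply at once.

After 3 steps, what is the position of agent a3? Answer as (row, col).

(0, 2)

t=1: a0@(2,1):B a1@(0,1):A a2@(3,2):B a3@(0,2):A a4@(0,3):B a5@(3,1):B a6@(2,4):B a7@(2,0):B
t=2: a0@(2,1):B a1@(0,1):A a2@(3,2):B a3@(0,2):A a4@(0,0):B a5@(3,1):B a6@(2,4):B a7@(2,0):B
t=3: a0@(2,1):B a1@(0,1):A a2@(3,2):B a3@(0,2):A a4@(0,3):B a5@(3,1):B a6@(2,4):B a7@(2,0):B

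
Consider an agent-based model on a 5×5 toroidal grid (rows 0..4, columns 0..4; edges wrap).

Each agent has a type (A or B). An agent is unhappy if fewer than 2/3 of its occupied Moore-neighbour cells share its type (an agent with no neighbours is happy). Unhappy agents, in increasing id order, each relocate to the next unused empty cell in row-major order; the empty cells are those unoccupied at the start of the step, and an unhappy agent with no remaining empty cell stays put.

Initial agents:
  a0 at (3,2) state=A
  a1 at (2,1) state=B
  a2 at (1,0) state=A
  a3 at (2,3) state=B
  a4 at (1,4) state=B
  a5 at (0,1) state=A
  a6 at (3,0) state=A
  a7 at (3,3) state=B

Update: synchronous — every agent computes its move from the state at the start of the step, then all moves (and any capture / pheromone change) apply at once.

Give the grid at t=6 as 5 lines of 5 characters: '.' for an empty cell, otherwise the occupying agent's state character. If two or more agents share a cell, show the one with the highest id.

BA...
A...B
B.AAB
.....
.....

t=1: a0@(0,0):A a1@(0,2):B a2@(0,3):A a3@(2,3):B a4@(0,4):B a5@(0,1):A a6@(1,1):A a7@(1,2):B
t=2: a0@(0,0):A a1@(1,0):B a2@(1,3):A a3@(2,3):B a4@(1,4):B a5@(2,0):A a6@(2,1):A a7@(2,2):B
t=3: a0@(0,1):A a1@(0,2):B a2@(0,3):A a3@(2,3):B a4@(0,4):B a5@(1,1):A a6@(1,2):A a7@(2,4):B
t=4: a0@(0,1):A a1@(0,0):B a2@(1,0):A a3@(1,3):B a4@(1,4):B a5@(1,1):A a6@(2,0):A a7@(2,4):B
t=5: a0@(0,1):A a1@(0,2):B a2@(0,3):A a3@(1,3):B a4@(0,4):B a5@(1,1):A a6@(1,2):A a7@(2,1):B
t=6: a0@(0,1):A a1@(0,0):B a2@(1,0):A a3@(1,4):B a4@(2,0):B a5@(2,2):A a6@(2,3):A a7@(2,4):B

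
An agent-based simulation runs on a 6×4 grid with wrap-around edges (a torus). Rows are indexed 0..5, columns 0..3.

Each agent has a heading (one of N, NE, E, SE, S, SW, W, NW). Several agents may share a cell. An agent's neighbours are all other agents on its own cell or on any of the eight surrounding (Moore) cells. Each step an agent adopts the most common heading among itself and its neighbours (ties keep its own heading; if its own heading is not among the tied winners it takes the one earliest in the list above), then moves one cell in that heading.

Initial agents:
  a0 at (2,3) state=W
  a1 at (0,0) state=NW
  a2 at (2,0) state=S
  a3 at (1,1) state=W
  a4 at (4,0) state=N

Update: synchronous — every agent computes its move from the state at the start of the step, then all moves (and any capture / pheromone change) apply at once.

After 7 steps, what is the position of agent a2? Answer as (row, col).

(2, 1)

t=1: a0@(2,2):W a1@(5,3):NW a2@(2,3):W a3@(1,0):W a4@(3,0):N
t=2: a0@(2,1):W a1@(4,2):NW a2@(2,2):W a3@(1,3):W a4@(2,0):N
t=3: a0@(2,0):W a1@(3,1):NW a2@(2,1):W a3@(1,2):W a4@(2,3):W
t=4: a0@(2,3):W a1@(3,0):W a2@(2,0):W a3@(1,1):W a4@(2,2):W
t=5: a0@(2,2):W a1@(3,3):W a2@(2,3):W a3@(1,0):W a4@(2,1):W
t=6: a0@(2,1):W a1@(3,2):W a2@(2,2):W a3@(1,3):W a4@(2,0):W
t=7: a0@(2,0):W a1@(3,1):W a2@(2,1):W a3@(1,2):W a4@(2,3):W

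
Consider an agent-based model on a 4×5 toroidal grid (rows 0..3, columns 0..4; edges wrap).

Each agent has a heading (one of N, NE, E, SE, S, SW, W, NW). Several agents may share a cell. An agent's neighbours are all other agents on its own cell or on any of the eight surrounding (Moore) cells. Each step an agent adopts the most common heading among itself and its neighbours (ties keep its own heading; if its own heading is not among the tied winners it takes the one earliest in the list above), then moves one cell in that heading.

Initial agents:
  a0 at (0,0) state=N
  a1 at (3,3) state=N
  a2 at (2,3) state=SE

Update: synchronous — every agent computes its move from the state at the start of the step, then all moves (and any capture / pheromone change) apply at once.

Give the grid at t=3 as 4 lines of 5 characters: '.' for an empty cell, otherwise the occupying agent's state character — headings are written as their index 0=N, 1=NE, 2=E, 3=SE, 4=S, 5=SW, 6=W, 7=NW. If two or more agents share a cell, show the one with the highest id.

...0.
0...0
.....
.....

t=1: a0@(3,0):N a1@(2,3):N a2@(3,4):SE
t=2: a0@(2,0):N a1@(1,3):N a2@(2,4):N
t=3: a0@(1,0):N a1@(0,3):N a2@(1,4):N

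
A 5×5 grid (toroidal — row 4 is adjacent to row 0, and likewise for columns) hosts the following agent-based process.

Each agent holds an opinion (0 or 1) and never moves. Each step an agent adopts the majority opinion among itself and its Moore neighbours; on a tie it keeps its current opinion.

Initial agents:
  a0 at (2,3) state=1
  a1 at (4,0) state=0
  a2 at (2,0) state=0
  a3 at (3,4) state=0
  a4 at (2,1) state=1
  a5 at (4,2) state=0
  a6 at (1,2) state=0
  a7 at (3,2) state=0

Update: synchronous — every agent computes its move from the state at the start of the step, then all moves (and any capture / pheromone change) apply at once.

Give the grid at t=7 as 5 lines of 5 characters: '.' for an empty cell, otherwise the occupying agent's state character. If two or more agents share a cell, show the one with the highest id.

.....
..0..
00.0.
..0.0
0.0..

t=1: a0@(2,3):0 a1@(4,0):0 a2@(2,0):0 a3@(3,4):0 a4@(2,1):0 a5@(4,2):0 a6@(1,2):1 a7@(3,2):0
t=2: a0@(2,3):0 a1@(4,0):0 a2@(2,0):0 a3@(3,4):0 a4@(2,1):0 a5@(4,2):0 a6@(1,2):0 a7@(3,2):0
t=3: (unchanged — steady state)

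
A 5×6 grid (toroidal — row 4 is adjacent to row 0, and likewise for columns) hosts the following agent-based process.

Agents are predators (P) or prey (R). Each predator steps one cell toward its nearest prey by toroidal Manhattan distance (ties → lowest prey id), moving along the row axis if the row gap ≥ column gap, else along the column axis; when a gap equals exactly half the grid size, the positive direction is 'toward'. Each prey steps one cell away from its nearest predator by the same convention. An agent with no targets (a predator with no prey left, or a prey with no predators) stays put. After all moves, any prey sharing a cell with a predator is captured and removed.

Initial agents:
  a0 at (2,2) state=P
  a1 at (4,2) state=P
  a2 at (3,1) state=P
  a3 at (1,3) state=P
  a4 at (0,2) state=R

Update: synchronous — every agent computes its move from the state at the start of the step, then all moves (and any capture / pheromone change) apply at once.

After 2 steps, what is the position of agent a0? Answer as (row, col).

t=1: a0@(1,2):P a1@(0,2):P a2@(4,1):P a3@(0,3):P
t=2: (unchanged — steady state)

(1, 2)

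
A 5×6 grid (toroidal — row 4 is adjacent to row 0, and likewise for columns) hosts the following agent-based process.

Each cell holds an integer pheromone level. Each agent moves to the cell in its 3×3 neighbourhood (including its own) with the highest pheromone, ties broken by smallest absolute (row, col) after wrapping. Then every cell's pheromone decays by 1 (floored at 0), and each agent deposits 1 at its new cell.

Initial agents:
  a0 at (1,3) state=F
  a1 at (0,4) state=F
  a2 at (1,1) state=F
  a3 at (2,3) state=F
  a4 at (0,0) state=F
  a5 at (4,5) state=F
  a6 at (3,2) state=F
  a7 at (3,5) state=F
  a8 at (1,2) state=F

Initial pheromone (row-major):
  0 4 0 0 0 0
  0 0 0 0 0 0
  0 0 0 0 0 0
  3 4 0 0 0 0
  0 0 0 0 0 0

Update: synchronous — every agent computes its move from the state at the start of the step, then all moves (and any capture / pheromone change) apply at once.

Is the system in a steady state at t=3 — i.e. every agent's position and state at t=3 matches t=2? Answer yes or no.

no

t=1: a0@(0,2) a1@(0,3) a2@(0,1) a3@(1,2) a4@(0,1) a5@(3,0) a6@(3,1) a7@(3,0) a8@(0,1) | pheromone: 0 6 1 1 0 0 / 0 0 1 0 0 0 / 0 0 0 0 0 0 / 4 4 0 0 0 0 / 0 0 0 0 0 0
t=2: a0@(0,1) a1@(0,2) a2@(0,1) a3@(0,1) a4@(0,1) a5@(3,0) a6@(3,0) a7@(3,0) a8@(0,1) | pheromone: 0 10 1 0 0 0 / 0 0 0 0 0 0 / 0 0 0 0 0 0 / 6 3 0 0 0 0 / 0 0 0 0 0 0
t=3: a0@(0,1) a1@(0,1) a2@(0,1) a3@(0,1) a4@(0,1) a5@(3,0) a6@(3,0) a7@(3,0) a8@(0,1) | pheromone: 0 15 0 0 0 0 / 0 0 0 0 0 0 / 0 0 0 0 0 0 / 8 2 0 0 0 0 / 0 0 0 0 0 0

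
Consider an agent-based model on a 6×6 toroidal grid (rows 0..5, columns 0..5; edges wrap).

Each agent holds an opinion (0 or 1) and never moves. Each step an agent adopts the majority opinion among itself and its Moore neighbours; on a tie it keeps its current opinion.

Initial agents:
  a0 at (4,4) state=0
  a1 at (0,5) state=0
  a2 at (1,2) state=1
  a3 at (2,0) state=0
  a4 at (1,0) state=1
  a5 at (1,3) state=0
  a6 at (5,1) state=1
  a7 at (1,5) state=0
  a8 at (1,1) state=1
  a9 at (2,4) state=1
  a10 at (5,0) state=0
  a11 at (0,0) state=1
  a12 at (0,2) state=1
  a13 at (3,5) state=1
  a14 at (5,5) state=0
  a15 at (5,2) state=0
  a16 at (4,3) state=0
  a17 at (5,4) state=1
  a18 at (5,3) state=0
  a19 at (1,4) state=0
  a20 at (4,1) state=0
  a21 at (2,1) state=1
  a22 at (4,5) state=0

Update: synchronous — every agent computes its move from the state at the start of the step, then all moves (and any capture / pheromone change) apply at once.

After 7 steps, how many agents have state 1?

t=1: a0@(4,4):0 a1@(0,5):0 a2@(1,2):1 a3@(2,0):1 a4@(1,0):1 a5@(1,3):1 a6@(5,1):1 a7@(1,5):0 a8@(1,1):1 a9@(2,4):0 a10@(5,0):0 a11@(0,0):1 a12@(0,2):1 a13@(3,5):0 a14@(5,5):0 a15@(5,2):0 a16@(4,3):0 a17@(5,4):0 a18@(5,3):0 a19@(1,4):0 a20@(4,1):0 a21@(2,1):1 a22@(4,5):0
t=2: (unchanged — steady state)

9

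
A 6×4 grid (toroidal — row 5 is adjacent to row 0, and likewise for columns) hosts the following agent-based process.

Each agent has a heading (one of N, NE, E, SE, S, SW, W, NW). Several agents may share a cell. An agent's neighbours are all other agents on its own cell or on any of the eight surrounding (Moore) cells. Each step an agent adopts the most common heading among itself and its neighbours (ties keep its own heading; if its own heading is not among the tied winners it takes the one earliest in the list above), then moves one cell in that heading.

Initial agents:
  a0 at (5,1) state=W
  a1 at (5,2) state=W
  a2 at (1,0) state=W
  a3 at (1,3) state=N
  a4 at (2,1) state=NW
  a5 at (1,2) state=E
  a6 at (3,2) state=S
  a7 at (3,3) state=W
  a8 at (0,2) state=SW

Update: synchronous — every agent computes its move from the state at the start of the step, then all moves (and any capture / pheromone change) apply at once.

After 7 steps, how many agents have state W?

9

t=1: a0@(5,0):W a1@(5,1):W a2@(1,3):W a3@(0,3):N a4@(1,0):NW a5@(1,3):E a6@(4,2):S a7@(3,2):W a8@(0,1):W
t=2: a0@(5,3):W a1@(5,0):W a2@(1,2):W a3@(0,2):W a4@(1,3):W a5@(1,0):E a6@(4,1):W a7@(3,1):W a8@(0,0):W
t=3: a0@(5,2):W a1@(5,3):W a2@(1,1):W a3@(0,1):W a4@(1,2):W a5@(1,3):W a6@(4,0):W a7@(3,0):W a8@(0,3):W
t=4: a0@(5,1):W a1@(5,2):W a2@(1,0):W a3@(0,0):W a4@(1,1):W a5@(1,2):W a6@(4,3):W a7@(3,3):W a8@(0,2):W
t=5: a0@(5,0):W a1@(5,1):W a2@(1,3):W a3@(0,3):W a4@(1,0):W a5@(1,1):W a6@(4,2):W a7@(3,2):W a8@(0,1):W
t=6: a0@(5,3):W a1@(5,0):W a2@(1,2):W a3@(0,2):W a4@(1,3):W a5@(1,0):W a6@(4,1):W a7@(3,1):W a8@(0,0):W
t=7: a0@(5,2):W a1@(5,3):W a2@(1,1):W a3@(0,1):W a4@(1,2):W a5@(1,3):W a6@(4,0):W a7@(3,0):W a8@(0,3):W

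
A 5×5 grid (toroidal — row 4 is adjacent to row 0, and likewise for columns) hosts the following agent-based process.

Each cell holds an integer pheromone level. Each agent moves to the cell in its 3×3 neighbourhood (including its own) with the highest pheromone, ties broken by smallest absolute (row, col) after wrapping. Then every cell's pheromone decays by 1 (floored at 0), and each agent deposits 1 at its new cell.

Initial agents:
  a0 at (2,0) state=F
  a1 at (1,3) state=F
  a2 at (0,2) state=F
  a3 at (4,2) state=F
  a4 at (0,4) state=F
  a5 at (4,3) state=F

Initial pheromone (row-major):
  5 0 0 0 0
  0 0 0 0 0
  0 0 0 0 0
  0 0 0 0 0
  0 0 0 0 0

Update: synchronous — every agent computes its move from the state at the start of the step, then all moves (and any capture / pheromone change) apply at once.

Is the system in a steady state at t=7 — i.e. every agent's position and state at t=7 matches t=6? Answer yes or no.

t=1: a0@(1,0) a1@(0,2) a2@(0,1) a3@(0,1) a4@(0,0) a5@(0,2) | pheromone: 5 2 2 0 0 / 1 0 0 0 0 / 0 0 0 0 0 / 0 0 0 0 0 / 0 0 0 0 0
t=2: a0@(0,0) a1@(0,1) a2@(0,0) a3@(0,0) a4@(0,0) a5@(0,1) | pheromone: 8 3 1 0 0 / 0 0 0 0 0 / 0 0 0 0 0 / 0 0 0 0 0 / 0 0 0 0 0
t=3: a0@(0,0) a1@(0,0) a2@(0,0) a3@(0,0) a4@(0,0) a5@(0,0) | pheromone: 13 2 0 0 0 / 0 0 0 0 0 / 0 0 0 0 0 / 0 0 0 0 0 / 0 0 0 0 0
t=4: a0@(0,0) a1@(0,0) a2@(0,0) a3@(0,0) a4@(0,0) a5@(0,0) | pheromone: 18 1 0 0 0 / 0 0 0 0 0 / 0 0 0 0 0 / 0 0 0 0 0 / 0 0 0 0 0
t=5: a0@(0,0) a1@(0,0) a2@(0,0) a3@(0,0) a4@(0,0) a5@(0,0) | pheromone: 23 0 0 0 0 / 0 0 0 0 0 / 0 0 0 0 0 / 0 0 0 0 0 / 0 0 0 0 0
t=6: a0@(0,0) a1@(0,0) a2@(0,0) a3@(0,0) a4@(0,0) a5@(0,0) | pheromone: 28 0 0 0 0 / 0 0 0 0 0 / 0 0 0 0 0 / 0 0 0 0 0 / 0 0 0 0 0
t=7: a0@(0,0) a1@(0,0) a2@(0,0) a3@(0,0) a4@(0,0) a5@(0,0) | pheromone: 33 0 0 0 0 / 0 0 0 0 0 / 0 0 0 0 0 / 0 0 0 0 0 / 0 0 0 0 0

yes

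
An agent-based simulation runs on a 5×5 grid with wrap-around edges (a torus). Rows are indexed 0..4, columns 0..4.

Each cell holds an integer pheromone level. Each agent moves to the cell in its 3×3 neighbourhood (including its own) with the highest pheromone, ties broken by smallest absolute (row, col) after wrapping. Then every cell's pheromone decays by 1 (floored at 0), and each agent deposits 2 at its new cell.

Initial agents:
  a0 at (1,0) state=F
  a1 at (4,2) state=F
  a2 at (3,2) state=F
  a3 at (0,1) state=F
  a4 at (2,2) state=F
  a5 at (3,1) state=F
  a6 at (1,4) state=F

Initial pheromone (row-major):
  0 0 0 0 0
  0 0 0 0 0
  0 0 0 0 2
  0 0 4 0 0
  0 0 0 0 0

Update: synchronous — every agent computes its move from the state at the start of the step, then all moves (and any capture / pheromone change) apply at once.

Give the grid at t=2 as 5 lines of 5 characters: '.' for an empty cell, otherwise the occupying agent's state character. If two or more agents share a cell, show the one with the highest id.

t=1: a0@(2,4) a1@(3,2) a2@(3,2) a3@(0,0) a4@(3,2) a5@(3,2) a6@(2,4) | pheromone: 2 0 0 0 0 / 0 0 0 0 0 / 0 0 0 0 5 / 0 0 11 0 0 / 0 0 0 0 0
t=2: a0@(2,4) a1@(3,2) a2@(3,2) a3@(0,0) a4@(3,2) a5@(3,2) a6@(2,4) | pheromone: 3 0 0 0 0 / 0 0 0 0 0 / 0 0 0 0 8 / 0 0 18 0 0 / 0 0 0 0 0

F....
.....
....F
..F..
.....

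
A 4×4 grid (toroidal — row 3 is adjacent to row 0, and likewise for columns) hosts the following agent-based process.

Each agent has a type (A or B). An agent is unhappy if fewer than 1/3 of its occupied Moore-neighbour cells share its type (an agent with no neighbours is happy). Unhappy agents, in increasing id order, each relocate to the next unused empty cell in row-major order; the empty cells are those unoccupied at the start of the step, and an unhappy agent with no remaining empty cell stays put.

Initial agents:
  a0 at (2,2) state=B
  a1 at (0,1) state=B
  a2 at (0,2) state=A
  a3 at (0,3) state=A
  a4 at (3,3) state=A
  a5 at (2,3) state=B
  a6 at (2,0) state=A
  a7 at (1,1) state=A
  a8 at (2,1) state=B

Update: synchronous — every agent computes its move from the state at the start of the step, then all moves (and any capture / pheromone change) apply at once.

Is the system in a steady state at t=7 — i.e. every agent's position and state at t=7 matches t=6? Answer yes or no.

t=1: a0@(2,2):B a1@(0,0):B a2@(0,2):A a3@(0,3):A a4@(3,3):A a5@(2,3):B a6@(2,0):A a7@(1,1):A a8@(2,1):B
t=2: a0@(2,2):B a1@(0,1):B a2@(0,2):A a3@(0,3):A a4@(3,3):A a5@(2,3):B a6@(2,0):A a7@(1,1):A a8@(2,1):B
t=3: a0@(2,2):B a1@(0,0):B a2@(0,2):A a3@(0,3):A a4@(3,3):A a5@(2,3):B a6@(2,0):A a7@(1,1):A a8@(2,1):B
t=4: a0@(2,2):B a1@(0,1):B a2@(0,2):A a3@(0,3):A a4@(3,3):A a5@(2,3):B a6@(2,0):A a7@(1,1):A a8@(2,1):B
t=5: a0@(2,2):B a1@(0,0):B a2@(0,2):A a3@(0,3):A a4@(3,3):A a5@(2,3):B a6@(2,0):A a7@(1,1):A a8@(2,1):B
t=6: a0@(2,2):B a1@(0,1):B a2@(0,2):A a3@(0,3):A a4@(3,3):A a5@(2,3):B a6@(2,0):A a7@(1,1):A a8@(2,1):B
t=7: a0@(2,2):B a1@(0,0):B a2@(0,2):A a3@(0,3):A a4@(3,3):A a5@(2,3):B a6@(2,0):A a7@(1,1):A a8@(2,1):B

no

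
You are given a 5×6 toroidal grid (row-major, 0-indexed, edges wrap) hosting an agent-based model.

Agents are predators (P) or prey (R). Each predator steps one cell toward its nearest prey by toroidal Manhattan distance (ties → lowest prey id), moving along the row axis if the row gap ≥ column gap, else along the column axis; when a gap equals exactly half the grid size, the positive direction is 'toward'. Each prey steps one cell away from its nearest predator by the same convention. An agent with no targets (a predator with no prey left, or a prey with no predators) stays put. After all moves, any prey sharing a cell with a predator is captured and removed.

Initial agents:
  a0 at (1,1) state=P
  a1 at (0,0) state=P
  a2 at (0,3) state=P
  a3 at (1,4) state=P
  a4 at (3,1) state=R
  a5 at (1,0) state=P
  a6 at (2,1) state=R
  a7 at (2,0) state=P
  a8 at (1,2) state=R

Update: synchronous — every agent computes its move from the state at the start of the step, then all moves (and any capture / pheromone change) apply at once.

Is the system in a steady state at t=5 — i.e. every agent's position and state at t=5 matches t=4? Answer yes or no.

yes

t=1: a0@(2,1):P a1@(4,0):P a2@(1,3):P a3@(1,3):P a4@(4,1):R a5@(2,0):P a6@(3,1):R a7@(2,1):P
t=2: a0@(3,1):P a1@(4,1):P a2@(0,3):P a3@(0,3):P a4@(4,2):R a5@(3,0):P a7@(3,1):P
t=3: a0@(4,1):P a1@(4,2):P a2@(4,3):P a3@(4,3):P a5@(3,1):P a7@(4,1):P
t=4: (unchanged — steady state)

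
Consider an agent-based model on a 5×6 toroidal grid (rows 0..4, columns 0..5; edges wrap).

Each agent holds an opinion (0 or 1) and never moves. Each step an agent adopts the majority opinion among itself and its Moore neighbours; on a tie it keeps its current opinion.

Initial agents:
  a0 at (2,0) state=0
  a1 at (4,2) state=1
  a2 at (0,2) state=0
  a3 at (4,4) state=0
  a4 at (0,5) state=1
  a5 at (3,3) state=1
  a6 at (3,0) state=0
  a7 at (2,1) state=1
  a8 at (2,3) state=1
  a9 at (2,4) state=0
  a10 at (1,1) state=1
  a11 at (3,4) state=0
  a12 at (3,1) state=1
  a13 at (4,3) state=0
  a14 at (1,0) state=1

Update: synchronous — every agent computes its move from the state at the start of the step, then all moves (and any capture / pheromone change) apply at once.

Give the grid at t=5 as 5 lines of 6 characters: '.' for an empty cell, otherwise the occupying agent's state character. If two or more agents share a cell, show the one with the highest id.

..0..1
11....
11.00.
11.00.
..000.

t=1: a0@(2,0):1 a1@(4,2):1 a2@(0,2):0 a3@(4,4):0 a4@(0,5):1 a5@(3,3):0 a6@(3,0):0 a7@(2,1):1 a8@(2,3):1 a9@(2,4):0 a10@(1,1):1 a11@(3,4):0 a12@(3,1):1 a13@(4,3):0 a14@(1,0):1
t=2: a0@(2,0):1 a1@(4,2):0 a2@(0,2):0 a3@(4,4):0 a4@(0,5):1 a5@(3,3):0 a6@(3,0):1 a7@(2,1):1 a8@(2,3):0 a9@(2,4):0 a10@(1,1):1 a11@(3,4):0 a12@(3,1):1 a13@(4,3):0 a14@(1,0):1
t=3: (unchanged — steady state)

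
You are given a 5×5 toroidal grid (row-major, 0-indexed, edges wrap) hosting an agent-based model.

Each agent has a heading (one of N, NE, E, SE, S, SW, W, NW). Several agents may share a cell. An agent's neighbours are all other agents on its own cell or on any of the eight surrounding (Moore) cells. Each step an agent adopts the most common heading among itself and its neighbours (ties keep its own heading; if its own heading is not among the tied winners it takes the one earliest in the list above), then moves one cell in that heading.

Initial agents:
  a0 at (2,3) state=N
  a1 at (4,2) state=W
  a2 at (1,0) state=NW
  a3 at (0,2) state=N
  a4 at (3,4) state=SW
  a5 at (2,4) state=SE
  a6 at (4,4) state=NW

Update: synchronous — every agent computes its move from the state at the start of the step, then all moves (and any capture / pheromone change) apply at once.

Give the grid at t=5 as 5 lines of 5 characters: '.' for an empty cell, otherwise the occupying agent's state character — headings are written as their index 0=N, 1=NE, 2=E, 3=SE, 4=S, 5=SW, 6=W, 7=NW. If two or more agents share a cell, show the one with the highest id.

t=1: a0@(1,3):N a1@(4,1):W a2@(0,4):NW a3@(4,2):N a4@(4,3):SW a5@(3,0):SE a6@(3,3):NW
t=2: a0@(0,3):N a1@(4,0):W a2@(4,3):NW a3@(3,2):N a4@(3,2):NW a5@(4,1):SE a6@(2,2):NW
t=3: a0@(4,3):N a1@(4,4):W a2@(3,2):NW a3@(2,1):NW a4@(2,1):NW a5@(0,2):SE a6@(1,1):NW
t=4: a0@(3,3):N a1@(4,3):W a2@(2,1):NW a3@(1,0):NW a4@(1,0):NW a5@(1,3):SE a6@(0,0):NW
t=5: a0@(2,3):N a1@(4,2):W a2@(1,0):NW a3@(0,4):NW a4@(0,4):NW a5@(2,4):SE a6@(4,4):NW

....7
7....
...03
.....
..6.7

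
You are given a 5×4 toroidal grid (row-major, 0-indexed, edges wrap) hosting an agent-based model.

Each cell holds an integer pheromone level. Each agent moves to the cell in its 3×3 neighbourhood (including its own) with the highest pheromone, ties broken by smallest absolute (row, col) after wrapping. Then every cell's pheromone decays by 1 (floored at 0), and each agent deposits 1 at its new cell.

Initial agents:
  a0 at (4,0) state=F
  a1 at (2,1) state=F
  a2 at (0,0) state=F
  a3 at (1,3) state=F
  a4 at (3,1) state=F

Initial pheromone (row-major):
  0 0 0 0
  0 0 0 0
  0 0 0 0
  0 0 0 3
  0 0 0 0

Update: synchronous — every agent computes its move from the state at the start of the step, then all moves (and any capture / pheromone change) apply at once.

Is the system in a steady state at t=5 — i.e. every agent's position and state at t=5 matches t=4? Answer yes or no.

t=1: a0@(3,3) a1@(1,0) a2@(0,0) a3@(0,0) a4@(2,0) | pheromone: 2 0 0 0 / 1 0 0 0 / 1 0 0 0 / 0 0 0 3 / 0 0 0 0
t=2: a0@(3,3) a1@(0,0) a2@(0,0) a3@(0,0) a4@(3,3) | pheromone: 4 0 0 0 / 0 0 0 0 / 0 0 0 0 / 0 0 0 4 / 0 0 0 0
t=3: a0@(3,3) a1@(0,0) a2@(0,0) a3@(0,0) a4@(3,3) | pheromone: 6 0 0 0 / 0 0 0 0 / 0 0 0 0 / 0 0 0 5 / 0 0 0 0
t=4: a0@(3,3) a1@(0,0) a2@(0,0) a3@(0,0) a4@(3,3) | pheromone: 8 0 0 0 / 0 0 0 0 / 0 0 0 0 / 0 0 0 6 / 0 0 0 0
t=5: a0@(3,3) a1@(0,0) a2@(0,0) a3@(0,0) a4@(3,3) | pheromone: 10 0 0 0 / 0 0 0 0 / 0 0 0 0 / 0 0 0 7 / 0 0 0 0

yes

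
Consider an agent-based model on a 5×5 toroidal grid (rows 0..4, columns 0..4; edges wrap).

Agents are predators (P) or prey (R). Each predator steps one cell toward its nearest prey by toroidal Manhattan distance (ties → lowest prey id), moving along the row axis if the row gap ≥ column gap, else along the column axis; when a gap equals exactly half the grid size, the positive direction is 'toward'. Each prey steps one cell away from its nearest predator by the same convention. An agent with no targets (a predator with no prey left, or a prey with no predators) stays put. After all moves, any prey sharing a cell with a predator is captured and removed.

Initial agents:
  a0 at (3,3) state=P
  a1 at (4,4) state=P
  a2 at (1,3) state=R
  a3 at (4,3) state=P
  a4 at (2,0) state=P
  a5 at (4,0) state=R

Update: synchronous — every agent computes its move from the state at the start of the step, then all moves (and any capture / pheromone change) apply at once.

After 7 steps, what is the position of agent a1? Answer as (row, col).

(4, 2)

t=1: a0@(2,3):P a1@(4,0):P a3@(0,3):P a4@(3,0):P a5@(4,1):R
t=2: a0@(3,3):P a1@(4,1):P a3@(0,2):P a4@(4,0):P a5@(4,2):R
t=3: a0@(4,3):P a1@(4,2):P a3@(4,2):P a4@(4,1):P
t=4: (unchanged — steady state)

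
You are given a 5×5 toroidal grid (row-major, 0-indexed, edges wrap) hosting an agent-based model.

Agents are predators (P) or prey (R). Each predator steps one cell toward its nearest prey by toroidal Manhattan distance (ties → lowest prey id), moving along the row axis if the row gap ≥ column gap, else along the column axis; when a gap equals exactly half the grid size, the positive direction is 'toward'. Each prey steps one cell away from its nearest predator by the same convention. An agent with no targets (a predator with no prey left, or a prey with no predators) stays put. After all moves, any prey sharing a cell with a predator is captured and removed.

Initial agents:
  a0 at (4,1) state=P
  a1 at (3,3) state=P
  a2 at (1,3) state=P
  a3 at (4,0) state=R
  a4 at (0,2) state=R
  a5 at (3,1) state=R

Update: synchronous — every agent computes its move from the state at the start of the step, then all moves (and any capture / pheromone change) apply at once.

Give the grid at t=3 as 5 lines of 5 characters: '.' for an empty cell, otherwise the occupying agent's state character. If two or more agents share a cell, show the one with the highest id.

t=1: a0@(4,0):P a1@(3,2):P a2@(0,3):P a3@(4,4):R a4@(1,2):R a5@(2,1):R
t=2: a0@(4,4):P a1@(2,2):P a2@(4,3):P a4@(0,2):R a5@(1,1):R
t=3: a0@(4,3):P a1@(1,2):P a2@(0,3):P a4@(4,2):R a5@(0,1):R

.R.P.
..P..
.....
.....
..RP.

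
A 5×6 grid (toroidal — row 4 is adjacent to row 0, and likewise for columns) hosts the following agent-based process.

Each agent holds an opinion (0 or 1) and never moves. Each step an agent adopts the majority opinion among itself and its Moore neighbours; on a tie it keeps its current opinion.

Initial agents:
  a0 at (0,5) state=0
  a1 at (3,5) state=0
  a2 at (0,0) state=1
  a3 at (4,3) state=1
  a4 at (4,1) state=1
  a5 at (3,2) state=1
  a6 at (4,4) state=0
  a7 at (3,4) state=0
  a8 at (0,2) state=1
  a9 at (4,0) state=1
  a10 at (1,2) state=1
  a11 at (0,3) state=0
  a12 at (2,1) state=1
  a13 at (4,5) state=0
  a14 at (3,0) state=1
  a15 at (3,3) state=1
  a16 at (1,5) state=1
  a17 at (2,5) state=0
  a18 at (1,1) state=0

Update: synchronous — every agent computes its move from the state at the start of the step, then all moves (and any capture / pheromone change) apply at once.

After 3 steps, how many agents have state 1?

13

t=1: a0@(0,5):0 a1@(3,5):0 a2@(0,0):1 a3@(4,3):1 a4@(4,1):1 a5@(3,2):1 a6@(4,4):0 a7@(3,4):0 a8@(0,2):1 a9@(4,0):1 a10@(1,2):1 a11@(0,3):1 a12@(2,1):1 a13@(4,5):0 a14@(3,0):1 a15@(3,3):1 a16@(1,5):1 a17@(2,5):0 a18@(1,1):1
t=2: (unchanged — steady state)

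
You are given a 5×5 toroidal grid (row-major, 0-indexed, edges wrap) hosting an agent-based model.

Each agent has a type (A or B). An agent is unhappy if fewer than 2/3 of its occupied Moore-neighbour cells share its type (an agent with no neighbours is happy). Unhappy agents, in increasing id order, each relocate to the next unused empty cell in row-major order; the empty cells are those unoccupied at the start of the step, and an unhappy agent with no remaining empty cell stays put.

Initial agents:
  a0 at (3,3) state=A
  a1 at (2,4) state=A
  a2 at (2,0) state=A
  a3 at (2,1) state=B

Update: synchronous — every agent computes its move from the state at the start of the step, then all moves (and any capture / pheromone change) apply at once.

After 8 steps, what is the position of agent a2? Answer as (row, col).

(0, 2)

t=1: a0@(3,3):A a1@(2,4):A a2@(0,0):A a3@(0,1):B
t=2: a0@(3,3):A a1@(2,4):A a2@(0,2):A a3@(0,3):B
t=3: a0@(3,3):A a1@(2,4):A a2@(0,0):A a3@(0,1):B
t=4: a0@(3,3):A a1@(2,4):A a2@(0,2):A a3@(0,3):B
t=5: a0@(3,3):A a1@(2,4):A a2@(0,0):A a3@(0,1):B
t=6: a0@(3,3):A a1@(2,4):A a2@(0,2):A a3@(0,3):B
t=7: a0@(3,3):A a1@(2,4):A a2@(0,0):A a3@(0,1):B
t=8: a0@(3,3):A a1@(2,4):A a2@(0,2):A a3@(0,3):B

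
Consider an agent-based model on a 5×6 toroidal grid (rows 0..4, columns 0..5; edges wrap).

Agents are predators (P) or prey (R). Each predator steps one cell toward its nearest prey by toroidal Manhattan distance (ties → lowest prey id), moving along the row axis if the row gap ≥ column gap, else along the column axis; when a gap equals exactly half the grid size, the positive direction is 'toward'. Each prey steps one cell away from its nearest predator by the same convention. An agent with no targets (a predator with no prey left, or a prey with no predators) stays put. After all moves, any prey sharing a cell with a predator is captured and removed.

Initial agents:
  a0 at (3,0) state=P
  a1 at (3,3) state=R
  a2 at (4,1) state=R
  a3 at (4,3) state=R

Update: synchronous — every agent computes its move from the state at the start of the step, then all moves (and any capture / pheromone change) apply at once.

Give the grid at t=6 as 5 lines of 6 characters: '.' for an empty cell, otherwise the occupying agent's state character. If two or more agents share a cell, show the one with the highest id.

.R....
..R...
......
..R...
P.....

t=1: a0@(4,0):P a1@(3,2):R a2@(0,1):R a3@(4,2):R
t=2: a0@(0,0):P a1@(3,3):R a2@(1,1):R a3@(4,3):R
t=3: a0@(1,0):P a1@(3,2):R a2@(2,1):R a3@(4,2):R
t=4: a0@(2,0):P a1@(4,2):R a2@(3,1):R a3@(3,2):R
t=5: a0@(3,0):P a1@(0,2):R a2@(4,1):R a3@(3,3):R
t=6: a0@(4,0):P a1@(1,2):R a2@(0,1):R a3@(3,2):R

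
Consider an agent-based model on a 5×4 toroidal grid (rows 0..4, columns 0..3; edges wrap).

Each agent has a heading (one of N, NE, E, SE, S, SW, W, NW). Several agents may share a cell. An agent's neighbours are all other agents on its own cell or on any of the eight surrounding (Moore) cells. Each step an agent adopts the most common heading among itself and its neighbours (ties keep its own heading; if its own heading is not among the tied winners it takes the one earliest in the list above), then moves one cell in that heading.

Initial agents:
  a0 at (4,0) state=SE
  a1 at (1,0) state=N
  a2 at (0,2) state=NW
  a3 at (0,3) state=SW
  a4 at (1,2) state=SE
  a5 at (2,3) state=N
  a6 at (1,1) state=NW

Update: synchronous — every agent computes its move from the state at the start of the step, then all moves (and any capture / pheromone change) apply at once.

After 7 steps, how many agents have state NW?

t=1: a0@(0,1):SE a1@(0,0):N a2@(4,1):NW a3@(1,0):SE a4@(0,1):NW a5@(1,3):N a6@(0,0):NW
t=2: a0@(4,0):NW a1@(4,3):NW a2@(3,0):NW a3@(2,1):SE a4@(4,0):NW a5@(0,3):N a6@(4,3):NW
t=3: a0@(3,3):NW a1@(3,2):NW a2@(2,3):NW a3@(3,2):SE a4@(3,3):NW a5@(4,2):NW a6@(3,2):NW
t=4: a0@(2,2):NW a1@(2,1):NW a2@(1,2):NW a3@(2,1):NW a4@(2,2):NW a5@(3,1):NW a6@(2,1):NW
t=5: a0@(1,1):NW a1@(1,0):NW a2@(0,1):NW a3@(1,0):NW a4@(1,1):NW a5@(2,0):NW a6@(1,0):NW
t=6: a0@(0,0):NW a1@(0,3):NW a2@(4,0):NW a3@(0,3):NW a4@(0,0):NW a5@(1,3):NW a6@(0,3):NW
t=7: a0@(4,3):NW a1@(4,2):NW a2@(3,3):NW a3@(4,2):NW a4@(4,3):NW a5@(0,2):NW a6@(4,2):NW

7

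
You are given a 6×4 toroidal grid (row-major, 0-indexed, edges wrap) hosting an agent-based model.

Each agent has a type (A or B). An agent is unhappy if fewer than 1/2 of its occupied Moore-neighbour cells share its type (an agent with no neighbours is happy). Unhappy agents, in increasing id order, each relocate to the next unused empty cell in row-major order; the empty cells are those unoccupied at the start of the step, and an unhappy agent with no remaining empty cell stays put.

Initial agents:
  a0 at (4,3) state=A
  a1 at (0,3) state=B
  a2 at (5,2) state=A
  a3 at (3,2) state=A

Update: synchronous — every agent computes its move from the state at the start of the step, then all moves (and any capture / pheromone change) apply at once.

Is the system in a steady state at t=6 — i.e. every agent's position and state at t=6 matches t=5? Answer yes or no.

t=1: a0@(4,3):A a1@(0,0):B a2@(5,2):A a3@(3,2):A
t=2: (unchanged — steady state)

yes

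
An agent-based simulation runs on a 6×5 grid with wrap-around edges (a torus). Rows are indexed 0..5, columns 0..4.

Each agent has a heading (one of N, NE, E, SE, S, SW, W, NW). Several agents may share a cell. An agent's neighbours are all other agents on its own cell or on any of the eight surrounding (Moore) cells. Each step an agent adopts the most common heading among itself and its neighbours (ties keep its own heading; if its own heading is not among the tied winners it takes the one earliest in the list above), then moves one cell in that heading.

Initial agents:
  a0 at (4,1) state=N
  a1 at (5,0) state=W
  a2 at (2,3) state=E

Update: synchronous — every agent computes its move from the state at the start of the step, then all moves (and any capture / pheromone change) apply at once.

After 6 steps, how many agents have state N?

t=1: a0@(3,1):N a1@(5,4):W a2@(2,4):E
t=2: a0@(2,1):N a1@(5,3):W a2@(2,0):E
t=3: a0@(1,1):N a1@(5,2):W a2@(2,1):E
t=4: a0@(0,1):N a1@(5,1):W a2@(2,2):E
t=5: a0@(5,1):N a1@(5,0):W a2@(2,3):E
t=6: a0@(4,1):N a1@(5,4):W a2@(2,4):E

1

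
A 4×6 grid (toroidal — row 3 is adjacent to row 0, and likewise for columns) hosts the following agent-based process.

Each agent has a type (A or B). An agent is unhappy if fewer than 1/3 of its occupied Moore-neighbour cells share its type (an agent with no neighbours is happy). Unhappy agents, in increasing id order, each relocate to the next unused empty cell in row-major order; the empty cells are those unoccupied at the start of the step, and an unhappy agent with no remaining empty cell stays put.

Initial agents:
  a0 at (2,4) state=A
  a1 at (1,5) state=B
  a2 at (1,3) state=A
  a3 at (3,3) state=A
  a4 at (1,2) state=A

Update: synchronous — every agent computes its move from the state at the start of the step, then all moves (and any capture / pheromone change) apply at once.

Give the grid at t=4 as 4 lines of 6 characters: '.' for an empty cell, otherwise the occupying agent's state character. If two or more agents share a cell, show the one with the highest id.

t=1: a0@(2,4):A a1@(0,0):B a2@(1,3):A a3@(3,3):A a4@(1,2):A
t=2: (unchanged — steady state)

B.....
..AA..
....A.
...A..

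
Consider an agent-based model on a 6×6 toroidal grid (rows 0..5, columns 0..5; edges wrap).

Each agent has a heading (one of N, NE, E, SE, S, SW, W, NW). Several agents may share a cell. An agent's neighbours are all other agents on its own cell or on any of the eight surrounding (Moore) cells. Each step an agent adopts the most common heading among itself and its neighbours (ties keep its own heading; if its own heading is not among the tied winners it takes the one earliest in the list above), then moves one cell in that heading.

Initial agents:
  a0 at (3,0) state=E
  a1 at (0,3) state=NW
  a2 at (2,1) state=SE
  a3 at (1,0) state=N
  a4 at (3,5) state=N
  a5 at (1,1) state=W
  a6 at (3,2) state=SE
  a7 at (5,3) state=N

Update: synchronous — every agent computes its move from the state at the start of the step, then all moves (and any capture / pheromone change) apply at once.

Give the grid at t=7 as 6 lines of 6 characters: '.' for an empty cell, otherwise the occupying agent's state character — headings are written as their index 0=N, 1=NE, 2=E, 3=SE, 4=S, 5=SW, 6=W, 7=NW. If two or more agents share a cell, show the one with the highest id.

......
.....0
......
..3...
..33..
..3...

t=1: a0@(3,1):E a1@(5,2):NW a2@(3,2):SE a3@(0,0):N a4@(2,5):N a5@(1,0):W a6@(4,3):SE a7@(4,3):N
t=2: a0@(3,2):E a1@(4,1):NW a2@(4,3):SE a3@(5,0):N a4@(1,5):N a5@(0,0):N a6@(5,4):SE a7@(5,4):SE
t=3: a0@(3,3):E a1@(3,0):NW a2@(5,4):SE a3@(4,0):N a4@(0,5):N a5@(5,0):N a6@(0,5):SE a7@(0,5):SE
t=4: a0@(3,4):E a1@(2,5):NW a2@(0,5):SE a3@(3,0):N a4@(1,0):SE a5@(4,0):N a6@(1,0):SE a7@(1,0):SE
t=5: a0@(3,5):E a1@(3,0):SE a2@(1,0):SE a3@(2,0):N a4@(2,1):SE a5@(3,0):N a6@(2,1):SE a7@(2,1):SE
t=6: a0@(2,5):N a1@(4,1):SE a2@(2,1):SE a3@(3,1):SE a4@(3,2):SE a5@(4,1):SE a6@(3,2):SE a7@(3,2):SE
t=7: a0@(1,5):N a1@(5,2):SE a2@(3,2):SE a3@(4,2):SE a4@(4,3):SE a5@(5,2):SE a6@(4,3):SE a7@(4,3):SE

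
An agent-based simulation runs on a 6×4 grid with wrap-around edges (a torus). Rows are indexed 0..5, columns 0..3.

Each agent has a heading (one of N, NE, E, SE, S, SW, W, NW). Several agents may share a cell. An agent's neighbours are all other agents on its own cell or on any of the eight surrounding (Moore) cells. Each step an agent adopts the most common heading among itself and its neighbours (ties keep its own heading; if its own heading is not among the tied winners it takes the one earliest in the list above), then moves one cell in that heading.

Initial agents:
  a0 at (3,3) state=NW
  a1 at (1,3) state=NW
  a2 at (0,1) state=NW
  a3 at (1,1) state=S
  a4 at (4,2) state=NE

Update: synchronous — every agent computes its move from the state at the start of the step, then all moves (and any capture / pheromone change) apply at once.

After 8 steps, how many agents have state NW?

4

t=1: a0@(2,2):NW a1@(0,2):NW a2@(5,0):NW a3@(2,1):S a4@(3,3):NE
t=2: a0@(1,1):NW a1@(5,1):NW a2@(4,3):NW a3@(3,1):S a4@(2,0):NE
t=3: a0@(0,0):NW a1@(4,0):NW a2@(3,2):NW a3@(4,1):S a4@(1,1):NE
t=4: a0@(5,3):NW a1@(3,3):NW a2@(2,1):NW a3@(3,0):NW a4@(0,2):NE
t=5: a0@(4,2):NW a1@(2,2):NW a2@(1,0):NW a3@(2,3):NW a4@(5,3):NE
t=6: a0@(3,1):NW a1@(1,1):NW a2@(0,3):NW a3@(1,2):NW a4@(4,0):NE
t=7: a0@(2,0):NW a1@(0,0):NW a2@(5,2):NW a3@(0,1):NW a4@(3,1):NE
t=8: a0@(1,3):NW a1@(5,3):NW a2@(4,1):NW a3@(5,0):NW a4@(2,2):NE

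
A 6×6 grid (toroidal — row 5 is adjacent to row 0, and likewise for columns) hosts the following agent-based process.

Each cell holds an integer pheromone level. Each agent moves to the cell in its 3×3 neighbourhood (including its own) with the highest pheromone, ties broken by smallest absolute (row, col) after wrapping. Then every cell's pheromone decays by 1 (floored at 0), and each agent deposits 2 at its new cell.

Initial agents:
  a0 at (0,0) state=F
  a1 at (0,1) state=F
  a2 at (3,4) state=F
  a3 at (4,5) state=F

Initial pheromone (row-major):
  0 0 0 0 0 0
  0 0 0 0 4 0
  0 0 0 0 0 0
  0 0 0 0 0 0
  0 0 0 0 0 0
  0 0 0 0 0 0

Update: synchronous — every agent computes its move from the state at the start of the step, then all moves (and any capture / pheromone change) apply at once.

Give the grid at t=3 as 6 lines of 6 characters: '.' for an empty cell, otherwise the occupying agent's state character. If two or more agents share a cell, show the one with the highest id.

t=1: a0@(0,0) a1@(0,0) a2@(2,3) a3@(3,0) | pheromone: 4 0 0 0 0 0 / 0 0 0 0 3 0 / 0 0 0 2 0 0 / 2 0 0 0 0 0 / 0 0 0 0 0 0 / 0 0 0 0 0 0
t=2: a0@(0,0) a1@(0,0) a2@(1,4) a3@(3,0) | pheromone: 7 0 0 0 0 0 / 0 0 0 0 4 0 / 0 0 0 1 0 0 / 3 0 0 0 0 0 / 0 0 0 0 0 0 / 0 0 0 0 0 0
t=3: a0@(0,0) a1@(0,0) a2@(1,4) a3@(3,0) | pheromone: 10 0 0 0 0 0 / 0 0 0 0 5 0 / 0 0 0 0 0 0 / 4 0 0 0 0 0 / 0 0 0 0 0 0 / 0 0 0 0 0 0

F.....
....F.
......
F.....
......
......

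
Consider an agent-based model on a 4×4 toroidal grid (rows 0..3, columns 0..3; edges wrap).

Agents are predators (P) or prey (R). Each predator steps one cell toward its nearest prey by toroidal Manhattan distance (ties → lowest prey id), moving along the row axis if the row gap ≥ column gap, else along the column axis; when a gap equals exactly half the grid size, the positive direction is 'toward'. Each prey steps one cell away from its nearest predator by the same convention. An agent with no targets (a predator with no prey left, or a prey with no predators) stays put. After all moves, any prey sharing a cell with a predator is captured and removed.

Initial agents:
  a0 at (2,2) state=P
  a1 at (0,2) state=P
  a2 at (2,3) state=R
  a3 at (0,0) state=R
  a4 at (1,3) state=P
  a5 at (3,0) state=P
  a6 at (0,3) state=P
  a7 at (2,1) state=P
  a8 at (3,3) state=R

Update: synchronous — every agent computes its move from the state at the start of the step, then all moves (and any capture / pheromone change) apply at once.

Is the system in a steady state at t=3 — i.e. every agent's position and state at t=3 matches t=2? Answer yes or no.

t=1: a0@(2,3):P a1@(0,3):P a2@(2,0):R a3@(1,0):R a4@(2,3):P a5@(0,0):P a6@(0,0):P a7@(2,2):P a8@(3,2):R
t=2: a0@(2,0):P a1@(1,3):P a2@(2,1):R a4@(2,0):P a5@(1,0):P a6@(1,0):P a7@(3,2):P a8@(0,2):R
t=3: a0@(2,1):P a1@(0,3):P a2@(2,2):R a4@(2,1):P a5@(2,0):P a6@(2,0):P a7@(0,2):P a8@(1,2):R

no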